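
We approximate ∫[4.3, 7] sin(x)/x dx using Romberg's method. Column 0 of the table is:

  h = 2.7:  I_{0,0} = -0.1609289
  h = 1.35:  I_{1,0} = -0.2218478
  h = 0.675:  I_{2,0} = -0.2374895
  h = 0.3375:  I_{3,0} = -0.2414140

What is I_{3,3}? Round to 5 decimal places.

-0.24272

I_{1,1} = -0.2218478 + (-0.2218478 − (-0.1609289))/3 = -0.2421541
I_{2,1} = -0.2374895 + (-0.2374895 − (-0.2218478))/3 = -0.2427034
I_{3,1} = (4·(-0.2414140) − (-0.2374895)) / 3 = -0.2427222
I_{2,2} = (16·(-0.2427034) − (-0.2421541)) / 15 = -0.2427400
I_{3,2} = -0.2427222 + (-0.2427222 − (-0.2427034))/15 = -0.2427235
I_{3,3} = -0.2427235 + (-0.2427235 − (-0.2427400))/63 = -0.2427232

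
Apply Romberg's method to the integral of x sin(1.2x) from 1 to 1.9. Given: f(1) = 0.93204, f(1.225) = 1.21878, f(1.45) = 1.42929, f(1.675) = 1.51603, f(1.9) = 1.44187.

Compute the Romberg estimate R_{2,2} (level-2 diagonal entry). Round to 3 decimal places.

R_{0,0} (trapezoid, 1 panel, h=0.9000): 1.06826
R_{1,0} (trapezoid, 2 panels, h=0.4500): 1.17731
R_{2,0} (trapezoid, 4 panels, h=0.2250): 1.20399
R_{1,1} = 1.17731 + (1.17731 − 1.06826)/3 = 1.21366
R_{2,1} = 1.20399 + (1.20399 − 1.17731)/3 = 1.21288
R_{2,2} = 1.21288 + (1.21288 − 1.21366)/15 = 1.21283

1.213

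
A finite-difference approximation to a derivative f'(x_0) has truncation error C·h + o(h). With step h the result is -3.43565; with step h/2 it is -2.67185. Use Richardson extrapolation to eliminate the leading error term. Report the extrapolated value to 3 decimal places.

The leading error scales as h; refining by a factor of 2 reduces it by 2^1 = 2.
Extrapolated value = (2·A(h/2) − A(h)) / (2 − 1)
= (2·(-2.67185) − (-3.43565)) / 1
= -1.90805 / 1 = -1.90805

-1.908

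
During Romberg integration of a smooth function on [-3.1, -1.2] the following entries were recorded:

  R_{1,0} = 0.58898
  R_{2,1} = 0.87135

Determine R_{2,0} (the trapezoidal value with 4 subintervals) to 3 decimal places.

0.801

From R_{2,1} = (4·R_{2,0} − R_{1,0})/3, solve for R_{2,0}:
4·R_{2,0} = 3·0.87135 + 0.58898 = 3.20303
R_{2,0} = 0.80076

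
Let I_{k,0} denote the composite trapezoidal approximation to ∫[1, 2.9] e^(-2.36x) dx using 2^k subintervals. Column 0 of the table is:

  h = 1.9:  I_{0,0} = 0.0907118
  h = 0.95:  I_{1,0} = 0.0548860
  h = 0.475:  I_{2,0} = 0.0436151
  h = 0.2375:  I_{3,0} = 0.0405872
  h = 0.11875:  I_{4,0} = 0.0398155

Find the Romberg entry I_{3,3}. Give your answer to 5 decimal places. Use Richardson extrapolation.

I_{1,1} = (4·0.0548860 − 0.0907118) / 3 = 0.0429441
I_{2,1} = 0.0436151 + (0.0436151 − 0.0548860)/3 = 0.0398581
I_{3,1} = 0.0405872 + (0.0405872 − 0.0436151)/3 = 0.0395779
I_{2,2} = 0.0398581 + (0.0398581 − 0.0429441)/15 = 0.0396524
I_{3,2} = (16·0.0395779 − 0.0398581) / 15 = 0.0395592
I_{3,3} = 0.0395592 + (0.0395592 − 0.0396524)/63 = 0.0395577
(Column j=1 coincides with Simpson's rule on the same nodes.)

0.03956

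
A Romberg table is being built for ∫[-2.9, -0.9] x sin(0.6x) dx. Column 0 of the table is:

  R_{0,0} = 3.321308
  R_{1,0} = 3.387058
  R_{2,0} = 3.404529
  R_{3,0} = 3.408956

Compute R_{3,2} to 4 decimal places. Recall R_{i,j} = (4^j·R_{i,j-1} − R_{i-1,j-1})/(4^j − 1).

3.4104

R_{2,1} = (4·3.404529 − 3.387058) / 3 = 3.410353
R_{3,1} = (4·3.408956 − 3.404529) / 3 = 3.410432
R_{3,2} = 3.410432 + (3.410432 − 3.410353)/15 = 3.410437
(Column j=1 coincides with Simpson's rule on the same nodes.)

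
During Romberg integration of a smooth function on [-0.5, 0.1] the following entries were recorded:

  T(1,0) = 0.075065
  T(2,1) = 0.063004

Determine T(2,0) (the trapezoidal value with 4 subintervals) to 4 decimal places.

0.0660

From T(2,1) = (4·T(2,0) − T(1,0))/3, solve for T(2,0):
4·T(2,0) = 3·0.063004 + 0.075065 = 0.264077
T(2,0) = 0.066019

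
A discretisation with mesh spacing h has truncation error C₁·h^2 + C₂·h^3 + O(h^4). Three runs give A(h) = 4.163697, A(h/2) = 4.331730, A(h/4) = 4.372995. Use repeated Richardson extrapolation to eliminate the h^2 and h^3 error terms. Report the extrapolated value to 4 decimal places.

First eliminate the h^2 term (factor 2^2 = 4):
  B₁ = (4·4.331730 − 4.163697)/3 = 4.387741
  B₂ = (4·4.372995 − 4.331730)/3 = 4.386750
Then eliminate the h^3 term (factor 2^3 = 8):
  (8·4.386750 − 4.387741)/7 = 4.386608

4.3866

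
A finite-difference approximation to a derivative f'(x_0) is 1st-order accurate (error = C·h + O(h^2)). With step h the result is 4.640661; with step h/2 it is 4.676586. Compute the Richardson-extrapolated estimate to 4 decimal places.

4.7125

The leading error scales as h; refining by a factor of 2 reduces it by 2^1 = 2.
Extrapolated value = (2·A(h/2) − A(h)) / (2 − 1)
= (2·4.676586 − 4.640661) / 1
= 4.712511 / 1 = 4.712511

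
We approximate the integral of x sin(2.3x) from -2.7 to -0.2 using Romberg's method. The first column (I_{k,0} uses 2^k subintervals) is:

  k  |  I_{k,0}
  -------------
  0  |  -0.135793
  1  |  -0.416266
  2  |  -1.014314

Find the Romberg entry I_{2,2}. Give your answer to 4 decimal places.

-1.2606

I_{1,1} = -0.416266 + (-0.416266 − (-0.135793))/3 = -0.509757
I_{2,1} = -1.014314 + (-1.014314 − (-0.416266))/3 = -1.213663
I_{2,2} = (16·(-1.213663) − (-0.509757)) / 15 = -1.260590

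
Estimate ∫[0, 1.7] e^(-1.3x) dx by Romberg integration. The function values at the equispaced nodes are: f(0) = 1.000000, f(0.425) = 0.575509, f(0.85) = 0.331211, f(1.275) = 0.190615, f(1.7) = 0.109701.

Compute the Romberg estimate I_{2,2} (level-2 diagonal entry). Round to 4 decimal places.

0.6849

I_{0,0} (trapezoid, 1 panel, h=1.7000): 0.943246
I_{1,0} (trapezoid, 2 panels, h=0.8500): 0.753152
I_{2,0} (trapezoid, 4 panels, h=0.4250): 0.702179
I_{1,1} = 0.753152 + (0.753152 − 0.943246)/3 = 0.689787
I_{2,1} = 0.702179 + (0.702179 − 0.753152)/3 = 0.685188
I_{2,2} = 0.685188 + (0.685188 − 0.689787)/15 = 0.684881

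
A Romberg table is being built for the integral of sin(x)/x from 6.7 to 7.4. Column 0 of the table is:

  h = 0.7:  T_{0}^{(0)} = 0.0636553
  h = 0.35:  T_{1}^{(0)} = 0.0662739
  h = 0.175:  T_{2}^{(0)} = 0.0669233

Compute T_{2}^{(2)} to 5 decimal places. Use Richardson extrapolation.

T_{1}^{(1)} = (4·0.0662739 − 0.0636553) / 3 = 0.0671468
T_{2}^{(1)} = 0.0669233 + (0.0669233 − 0.0662739)/3 = 0.0671398
T_{2}^{(2)} = (16·0.0671398 − 0.0671468) / 15 = 0.0671393
(Column j=1 coincides with Simpson's rule on the same nodes.)

0.06714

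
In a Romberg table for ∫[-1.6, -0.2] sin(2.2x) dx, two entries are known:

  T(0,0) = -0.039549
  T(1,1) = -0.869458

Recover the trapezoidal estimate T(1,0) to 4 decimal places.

-0.6620

From T(1,1) = (4·T(1,0) − T(0,0))/3, solve for T(1,0):
4·T(1,0) = 3·(-0.869458) + (-0.039549) = -2.647923
T(1,0) = -0.661981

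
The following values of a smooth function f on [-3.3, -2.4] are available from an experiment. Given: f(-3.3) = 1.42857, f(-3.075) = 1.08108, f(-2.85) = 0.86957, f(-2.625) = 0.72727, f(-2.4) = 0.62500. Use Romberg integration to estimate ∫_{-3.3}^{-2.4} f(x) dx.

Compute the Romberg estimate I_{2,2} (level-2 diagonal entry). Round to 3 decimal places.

0.827

I_{0,0} (trapezoid, 1 panel, h=0.9000): 0.92411
I_{1,0} (trapezoid, 2 panels, h=0.4500): 0.85336
I_{2,0} (trapezoid, 4 panels, h=0.2250): 0.83356
I_{1,1} = 0.85336 + (0.85336 − 0.92411)/3 = 0.82978
I_{2,1} = 0.83356 + (0.83356 − 0.85336)/3 = 0.82696
I_{2,2} = 0.82696 + (0.82696 − 0.82978)/15 = 0.82677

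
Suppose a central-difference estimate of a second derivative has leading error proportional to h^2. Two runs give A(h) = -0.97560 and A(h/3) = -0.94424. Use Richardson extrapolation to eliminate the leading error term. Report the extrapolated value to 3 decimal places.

The leading error scales as h^2; refining by a factor of 3 reduces it by 3^2 = 9.
Extrapolated value = (9·A(h/3) − A(h)) / (9 − 1)
= (9·(-0.94424) − (-0.97560)) / 8
= -7.52256 / 8 = -0.94032

-0.940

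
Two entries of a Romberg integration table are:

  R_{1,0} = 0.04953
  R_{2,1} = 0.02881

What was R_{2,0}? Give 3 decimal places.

0.034

From R_{2,1} = (4·R_{2,0} − R_{1,0})/3, solve for R_{2,0}:
4·R_{2,0} = 3·0.02881 + 0.04953 = 0.13596
R_{2,0} = 0.03399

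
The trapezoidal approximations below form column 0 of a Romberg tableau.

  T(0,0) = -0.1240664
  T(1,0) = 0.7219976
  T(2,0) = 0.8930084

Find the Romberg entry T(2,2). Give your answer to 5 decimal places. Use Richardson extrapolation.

T(1,1) = 0.7219976 + (0.7219976 − (-0.1240664))/3 = 1.0040189
T(2,1) = 0.8930084 + (0.8930084 − 0.7219976)/3 = 0.9500120
T(2,2) = (16·0.9500120 − 1.0040189) / 15 = 0.9464115
(Column j=1 coincides with Simpson's rule on the same nodes.)

0.94641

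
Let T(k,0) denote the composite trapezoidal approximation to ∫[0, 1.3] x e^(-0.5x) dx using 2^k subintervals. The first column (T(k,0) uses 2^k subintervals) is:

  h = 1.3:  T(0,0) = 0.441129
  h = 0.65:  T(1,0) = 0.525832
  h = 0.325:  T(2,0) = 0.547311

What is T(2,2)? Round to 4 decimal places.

Richardson extrapolation on the trapezoidal column (denominator 4−1=3):
T(1,1) = 0.525832 + (0.525832 − 0.441129)/3 = 0.554066
T(2,1) = 0.547311 + (0.547311 − 0.525832)/3 = 0.554471
T(2,2) = (16·0.554471 − 0.554066) / 15 = 0.554498

0.5545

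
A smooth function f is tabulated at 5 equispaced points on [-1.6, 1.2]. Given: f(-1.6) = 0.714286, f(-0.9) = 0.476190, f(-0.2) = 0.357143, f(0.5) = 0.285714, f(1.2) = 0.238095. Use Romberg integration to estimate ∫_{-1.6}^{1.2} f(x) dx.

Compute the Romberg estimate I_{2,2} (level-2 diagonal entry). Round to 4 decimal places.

I_{0,0} (trapezoid, 1 panel, h=2.8000): 1.333333
I_{1,0} (trapezoid, 2 panels, h=1.4000): 1.166667
I_{2,0} (trapezoid, 4 panels, h=0.7000): 1.116666
I_{1,1} = 1.166667 + (1.166667 − 1.333333)/3 = 1.111112
I_{2,1} = 1.116666 + (1.116666 − 1.166667)/3 = 1.099999
I_{2,2} = 1.099999 + (1.099999 − 1.111112)/15 = 1.099258

1.0993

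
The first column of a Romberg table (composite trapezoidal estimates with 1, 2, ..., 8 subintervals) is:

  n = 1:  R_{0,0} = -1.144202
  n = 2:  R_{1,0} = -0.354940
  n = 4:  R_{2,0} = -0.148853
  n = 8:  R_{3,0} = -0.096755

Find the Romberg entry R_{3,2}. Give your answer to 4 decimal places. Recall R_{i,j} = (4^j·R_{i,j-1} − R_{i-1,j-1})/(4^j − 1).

Richardson extrapolation on the trapezoidal column (denominator 4−1=3):
R_{2,1} = -0.148853 + (-0.148853 − (-0.354940))/3 = -0.080157
R_{3,1} = (4·(-0.096755) − (-0.148853)) / 3 = -0.079389
R_{3,2} = -0.079389 + (-0.079389 − (-0.080157))/15 = -0.079338

-0.0793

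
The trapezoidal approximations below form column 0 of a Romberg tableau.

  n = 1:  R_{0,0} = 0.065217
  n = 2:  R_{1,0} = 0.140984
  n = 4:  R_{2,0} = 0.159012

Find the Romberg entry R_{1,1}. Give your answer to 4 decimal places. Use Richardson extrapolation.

0.1662

Richardson extrapolation on the trapezoidal column (denominator 4−1=3):
R_{1,1} = (4·0.140984 − 0.065217) / 3 = 0.166240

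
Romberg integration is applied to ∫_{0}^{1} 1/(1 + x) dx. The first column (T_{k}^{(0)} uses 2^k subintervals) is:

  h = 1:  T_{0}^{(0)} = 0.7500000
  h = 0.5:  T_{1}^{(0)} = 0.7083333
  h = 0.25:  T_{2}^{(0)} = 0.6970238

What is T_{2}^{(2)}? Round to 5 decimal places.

0.69317

Richardson extrapolation on the trapezoidal column (denominator 4−1=3):
T_{1}^{(1)} = (4·0.7083333 − 0.7500000) / 3 = 0.6944444
T_{2}^{(1)} = 0.6970238 + (0.6970238 − 0.7083333)/3 = 0.6932540
T_{2}^{(2)} = (16·0.6932540 − 0.6944444) / 15 = 0.6931746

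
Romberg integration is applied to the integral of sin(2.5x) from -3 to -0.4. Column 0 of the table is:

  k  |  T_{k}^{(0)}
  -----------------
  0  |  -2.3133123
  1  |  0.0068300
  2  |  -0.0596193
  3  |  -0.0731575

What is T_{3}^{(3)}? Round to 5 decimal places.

T_{1}^{(1)} = (4·0.0068300 − (-2.3133123)) / 3 = 0.7802108
T_{2}^{(1)} = (4·(-0.0596193) − 0.0068300) / 3 = -0.0817691
T_{3}^{(1)} = -0.0731575 + (-0.0731575 − (-0.0596193))/3 = -0.0776702
T_{2}^{(2)} = -0.0817691 + (-0.0817691 − 0.7802108)/15 = -0.1392344
T_{3}^{(2)} = (16·(-0.0776702) − (-0.0817691)) / 15 = -0.0773969
T_{3}^{(3)} = -0.0773969 + (-0.0773969 − (-0.1392344))/63 = -0.0764154

-0.07642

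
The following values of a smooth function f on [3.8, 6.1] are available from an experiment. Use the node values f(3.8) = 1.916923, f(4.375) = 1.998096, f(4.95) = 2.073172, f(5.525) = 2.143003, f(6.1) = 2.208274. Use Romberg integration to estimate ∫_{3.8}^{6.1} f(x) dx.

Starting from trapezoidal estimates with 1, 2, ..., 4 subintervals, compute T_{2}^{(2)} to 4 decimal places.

T_{0}^{(0)} (trapezoid, 1 panel, h=2.3000): 4.743977
T_{1}^{(0)} (trapezoid, 2 panels, h=1.1500): 4.756136
T_{2}^{(0)} (trapezoid, 4 panels, h=0.5750): 4.759200
T_{1}^{(1)} = 4.756136 + (4.756136 − 4.743977)/3 = 4.760189
T_{2}^{(1)} = 4.759200 + (4.759200 − 4.756136)/3 = 4.760221
T_{2}^{(2)} = 4.760221 + (4.760221 − 4.760189)/15 = 4.760223

4.7602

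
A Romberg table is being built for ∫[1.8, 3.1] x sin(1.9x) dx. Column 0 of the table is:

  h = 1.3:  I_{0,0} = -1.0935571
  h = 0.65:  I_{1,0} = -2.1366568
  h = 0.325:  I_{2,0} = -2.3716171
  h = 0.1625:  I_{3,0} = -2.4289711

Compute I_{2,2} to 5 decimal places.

Richardson extrapolation on the trapezoidal column (denominator 4−1=3):
I_{1,1} = -2.1366568 + (-2.1366568 − (-1.0935571))/3 = -2.4843567
I_{2,1} = -2.3716171 + (-2.3716171 − (-2.1366568))/3 = -2.4499372
I_{2,2} = (16·(-2.4499372) − (-2.4843567)) / 15 = -2.4476426
(Column j=1 coincides with Simpson's rule on the same nodes.)

-2.44764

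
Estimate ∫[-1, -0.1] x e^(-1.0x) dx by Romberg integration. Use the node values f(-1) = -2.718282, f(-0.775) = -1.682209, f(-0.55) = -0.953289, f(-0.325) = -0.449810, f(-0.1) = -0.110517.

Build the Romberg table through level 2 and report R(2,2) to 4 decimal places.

-0.9947

R(0,0) (trapezoid, 1 panel, h=0.9000): -1.272960
R(1,0) (trapezoid, 2 panels, h=0.4500): -1.065460
R(2,0) (trapezoid, 4 panels, h=0.2250): -1.012434
R(1,1) = -1.065460 + (-1.065460 − (-1.272960))/3 = -0.996293
R(2,1) = -1.012434 + (-1.012434 − (-1.065460))/3 = -0.994759
R(2,2) = -0.994759 + (-0.994759 − (-0.996293))/15 = -0.994657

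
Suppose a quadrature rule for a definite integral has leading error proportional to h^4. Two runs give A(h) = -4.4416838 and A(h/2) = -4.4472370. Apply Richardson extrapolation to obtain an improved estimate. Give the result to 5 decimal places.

-4.44761

Extrapolated value = (16·A(h/2) − A(h)) / (16 − 1)
= (16·(-4.4472370) − (-4.4416838)) / 15
= -66.7141082 / 15 = -4.4476072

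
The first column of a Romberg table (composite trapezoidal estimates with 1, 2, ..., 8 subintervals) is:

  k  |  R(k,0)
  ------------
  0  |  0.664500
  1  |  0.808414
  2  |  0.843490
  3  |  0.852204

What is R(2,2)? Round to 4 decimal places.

Richardson extrapolation on the trapezoidal column (denominator 4−1=3):
R(1,1) = 0.808414 + (0.808414 − 0.664500)/3 = 0.856385
R(2,1) = 0.843490 + (0.843490 − 0.808414)/3 = 0.855182
R(2,2) = 0.855182 + (0.855182 − 0.856385)/15 = 0.855102

0.8551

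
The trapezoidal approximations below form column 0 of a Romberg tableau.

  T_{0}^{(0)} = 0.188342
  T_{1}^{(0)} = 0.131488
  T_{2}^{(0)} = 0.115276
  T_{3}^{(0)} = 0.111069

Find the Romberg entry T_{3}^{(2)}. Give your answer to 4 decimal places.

T_{2}^{(1)} = (4·0.115276 − 0.131488) / 3 = 0.109872
T_{3}^{(1)} = 0.111069 + (0.111069 − 0.115276)/3 = 0.109667
T_{3}^{(2)} = 0.109667 + (0.109667 − 0.109872)/15 = 0.109653

0.1097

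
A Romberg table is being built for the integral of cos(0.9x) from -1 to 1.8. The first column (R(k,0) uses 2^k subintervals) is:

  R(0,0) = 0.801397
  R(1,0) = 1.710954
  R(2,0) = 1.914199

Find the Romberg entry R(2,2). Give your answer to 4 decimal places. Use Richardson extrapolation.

1.9798

Richardson extrapolation on the trapezoidal column (denominator 4−1=3):
R(1,1) = 1.710954 + (1.710954 − 0.801397)/3 = 2.014140
R(2,1) = (4·1.914199 − 1.710954) / 3 = 1.981947
R(2,2) = 1.981947 + (1.981947 − 2.014140)/15 = 1.979801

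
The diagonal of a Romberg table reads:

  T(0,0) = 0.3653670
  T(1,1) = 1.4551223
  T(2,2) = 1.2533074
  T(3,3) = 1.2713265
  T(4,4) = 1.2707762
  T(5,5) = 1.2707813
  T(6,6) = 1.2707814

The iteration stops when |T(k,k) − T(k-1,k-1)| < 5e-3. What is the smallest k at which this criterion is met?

|T(1,1) − T(0,0)| = 1.0897553 ≥ 5e-3
|T(2,2) − T(1,1)| = 0.2018149 ≥ 5e-3
|T(3,3) − T(2,2)| = 0.0180191 ≥ 5e-3
|T(4,4) − T(3,3)| = 0.0005503 < 5e-3

k = 4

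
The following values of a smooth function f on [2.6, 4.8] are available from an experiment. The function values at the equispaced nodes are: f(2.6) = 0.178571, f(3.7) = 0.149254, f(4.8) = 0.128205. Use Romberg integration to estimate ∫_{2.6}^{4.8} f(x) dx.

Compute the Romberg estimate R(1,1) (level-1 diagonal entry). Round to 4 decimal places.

R(0,0) (trapezoid, 1 panel, h=2.2000): 0.337454
R(1,0) (trapezoid, 2 panels, h=1.1000): 0.332906
R(1,1) = 0.332906 + (0.332906 − 0.337454)/3 = 0.331390

0.3314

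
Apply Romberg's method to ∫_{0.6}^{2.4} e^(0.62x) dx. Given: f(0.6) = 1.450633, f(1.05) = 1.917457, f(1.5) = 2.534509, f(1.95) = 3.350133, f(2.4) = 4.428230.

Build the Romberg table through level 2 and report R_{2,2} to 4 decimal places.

4.8026

R_{0,0} (trapezoid, 1 panel, h=1.8000): 5.290977
R_{1,0} (trapezoid, 2 panels, h=0.9000): 4.926546
R_{2,0} (trapezoid, 4 panels, h=0.4500): 4.833689
R_{1,1} = 4.926546 + (4.926546 − 5.290977)/3 = 4.805069
R_{2,1} = 4.833689 + (4.833689 − 4.926546)/3 = 4.802737
R_{2,2} = 4.802737 + (4.802737 − 4.805069)/15 = 4.802582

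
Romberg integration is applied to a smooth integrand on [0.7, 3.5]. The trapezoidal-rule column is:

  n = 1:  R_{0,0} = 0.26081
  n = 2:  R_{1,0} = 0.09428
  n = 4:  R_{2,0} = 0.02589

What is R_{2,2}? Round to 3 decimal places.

0.001

Richardson extrapolation on the trapezoidal column (denominator 4−1=3):
R_{1,1} = 0.09428 + (0.09428 − 0.26081)/3 = 0.03877
R_{2,1} = 0.02589 + (0.02589 − 0.09428)/3 = 0.00309
R_{2,2} = 0.00309 + (0.00309 − 0.03877)/15 = 0.00071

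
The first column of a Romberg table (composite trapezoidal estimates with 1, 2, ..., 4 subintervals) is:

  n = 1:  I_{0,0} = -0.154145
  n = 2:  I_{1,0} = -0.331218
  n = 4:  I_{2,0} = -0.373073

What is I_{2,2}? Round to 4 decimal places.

Richardson extrapolation on the trapezoidal column (denominator 4−1=3):
I_{1,1} = -0.331218 + (-0.331218 − (-0.154145))/3 = -0.390242
I_{2,1} = -0.373073 + (-0.373073 − (-0.331218))/3 = -0.387025
I_{2,2} = (16·(-0.387025) − (-0.390242)) / 15 = -0.386811

-0.3868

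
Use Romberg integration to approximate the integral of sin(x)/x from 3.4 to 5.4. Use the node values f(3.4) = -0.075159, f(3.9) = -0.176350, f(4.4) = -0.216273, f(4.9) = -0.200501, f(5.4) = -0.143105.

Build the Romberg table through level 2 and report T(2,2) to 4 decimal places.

T(0,0) (trapezoid, 1 panel, h=2.0000): -0.218264
T(1,0) (trapezoid, 2 panels, h=1.0000): -0.325405
T(2,0) (trapezoid, 4 panels, h=0.5000): -0.351128
T(1,1) = -0.325405 + (-0.325405 − (-0.218264))/3 = -0.361119
T(2,1) = -0.351128 + (-0.351128 − (-0.325405))/3 = -0.359702
T(2,2) = -0.359702 + (-0.359702 − (-0.361119))/15 = -0.359608

-0.3596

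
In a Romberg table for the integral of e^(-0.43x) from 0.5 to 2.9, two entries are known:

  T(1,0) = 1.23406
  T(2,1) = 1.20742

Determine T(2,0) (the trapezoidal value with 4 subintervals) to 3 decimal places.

1.214

From T(2,1) = (4·T(2,0) − T(1,0))/3, solve for T(2,0):
4·T(2,0) = 3·1.20742 + 1.23406 = 4.85632
T(2,0) = 1.21408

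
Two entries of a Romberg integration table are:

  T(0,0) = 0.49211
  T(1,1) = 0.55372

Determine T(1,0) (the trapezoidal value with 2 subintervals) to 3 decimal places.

0.538

From T(1,1) = (4·T(1,0) − T(0,0))/3, solve for T(1,0):
4·T(1,0) = 3·0.55372 + 0.49211 = 2.15327
T(1,0) = 0.53832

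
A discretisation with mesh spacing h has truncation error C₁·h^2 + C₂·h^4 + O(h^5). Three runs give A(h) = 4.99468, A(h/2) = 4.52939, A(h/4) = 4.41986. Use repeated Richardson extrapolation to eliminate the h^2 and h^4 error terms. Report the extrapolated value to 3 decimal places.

First eliminate the h^2 term (factor 2^2 = 4):
  B₁ = (4·4.52939 − 4.99468)/3 = 4.37429
  B₂ = (4·4.41986 − 4.52939)/3 = 4.38335
Then eliminate the h^4 term (factor 2^4 = 16):
  (16·4.38335 − 4.37429)/15 = 4.38395

4.384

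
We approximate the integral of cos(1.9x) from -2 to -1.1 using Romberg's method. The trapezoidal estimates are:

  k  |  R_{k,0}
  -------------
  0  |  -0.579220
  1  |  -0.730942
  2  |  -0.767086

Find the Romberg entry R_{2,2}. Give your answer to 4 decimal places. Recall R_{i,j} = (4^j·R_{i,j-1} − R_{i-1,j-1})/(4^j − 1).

R_{1,1} = -0.730942 + (-0.730942 − (-0.579220))/3 = -0.781516
R_{2,1} = (4·(-0.767086) − (-0.730942)) / 3 = -0.779134
R_{2,2} = -0.779134 + (-0.779134 − (-0.781516))/15 = -0.778975

-0.7790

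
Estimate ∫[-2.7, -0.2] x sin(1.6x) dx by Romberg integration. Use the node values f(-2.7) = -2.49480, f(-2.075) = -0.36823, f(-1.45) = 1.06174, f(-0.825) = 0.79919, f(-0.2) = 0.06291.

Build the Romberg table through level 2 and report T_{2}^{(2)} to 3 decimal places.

0.264

T_{0}^{(0)} (trapezoid, 1 panel, h=2.5000): -3.03986
T_{1}^{(0)} (trapezoid, 2 panels, h=1.2500): -0.19276
T_{2}^{(0)} (trapezoid, 4 panels, h=0.6250): 0.17297
T_{1}^{(1)} = -0.19276 + (-0.19276 − (-3.03986))/3 = 0.75627
T_{2}^{(1)} = 0.17297 + (0.17297 − (-0.19276))/3 = 0.29488
T_{2}^{(2)} = 0.29488 + (0.29488 − 0.75627)/15 = 0.26412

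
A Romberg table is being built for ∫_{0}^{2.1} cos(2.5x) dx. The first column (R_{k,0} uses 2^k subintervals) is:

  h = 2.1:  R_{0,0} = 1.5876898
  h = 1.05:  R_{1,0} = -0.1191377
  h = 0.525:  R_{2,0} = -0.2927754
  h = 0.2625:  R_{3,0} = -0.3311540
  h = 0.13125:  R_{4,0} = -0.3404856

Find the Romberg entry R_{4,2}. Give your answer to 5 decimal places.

R_{3,1} = -0.3311540 + (-0.3311540 − (-0.2927754))/3 = -0.3439469
R_{4,1} = (4·(-0.3404856) − (-0.3311540)) / 3 = -0.3435961
R_{4,2} = -0.3435961 + (-0.3435961 − (-0.3439469))/15 = -0.3435727
(Column j=1 coincides with Simpson's rule on the same nodes.)

-0.34357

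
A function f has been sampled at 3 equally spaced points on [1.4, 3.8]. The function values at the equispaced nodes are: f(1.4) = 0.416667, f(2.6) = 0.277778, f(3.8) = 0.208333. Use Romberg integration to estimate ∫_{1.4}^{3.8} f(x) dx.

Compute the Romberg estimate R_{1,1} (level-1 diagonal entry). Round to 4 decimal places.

0.6944

R_{0,0} (trapezoid, 1 panel, h=2.4000): 0.750000
R_{1,0} (trapezoid, 2 panels, h=1.2000): 0.708334
R_{1,1} = 0.708334 + (0.708334 − 0.750000)/3 = 0.694445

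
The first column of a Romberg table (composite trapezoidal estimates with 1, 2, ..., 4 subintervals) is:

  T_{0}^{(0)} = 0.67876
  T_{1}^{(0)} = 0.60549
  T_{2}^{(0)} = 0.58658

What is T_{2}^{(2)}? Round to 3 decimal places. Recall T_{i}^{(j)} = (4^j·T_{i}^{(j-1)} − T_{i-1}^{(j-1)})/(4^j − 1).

Richardson extrapolation on the trapezoidal column (denominator 4−1=3):
T_{1}^{(1)} = 0.60549 + (0.60549 − 0.67876)/3 = 0.58107
T_{2}^{(1)} = (4·0.58658 − 0.60549) / 3 = 0.58028
T_{2}^{(2)} = (16·0.58028 − 0.58107) / 15 = 0.58023
(Column j=1 coincides with Simpson's rule on the same nodes.)

0.580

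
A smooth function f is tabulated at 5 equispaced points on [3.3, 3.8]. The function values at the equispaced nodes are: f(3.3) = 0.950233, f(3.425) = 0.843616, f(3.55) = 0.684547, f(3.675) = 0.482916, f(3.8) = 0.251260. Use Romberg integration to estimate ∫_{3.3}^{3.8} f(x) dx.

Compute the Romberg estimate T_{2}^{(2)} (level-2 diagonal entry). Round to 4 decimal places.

T_{0}^{(0)} (trapezoid, 1 panel, h=0.5000): 0.300373
T_{1}^{(0)} (trapezoid, 2 panels, h=0.2500): 0.321323
T_{2}^{(0)} (trapezoid, 4 panels, h=0.1250): 0.326478
T_{1}^{(1)} = 0.321323 + (0.321323 − 0.300373)/3 = 0.328306
T_{2}^{(1)} = 0.326478 + (0.326478 − 0.321323)/3 = 0.328196
T_{2}^{(2)} = 0.328196 + (0.328196 − 0.328306)/15 = 0.328189

0.3282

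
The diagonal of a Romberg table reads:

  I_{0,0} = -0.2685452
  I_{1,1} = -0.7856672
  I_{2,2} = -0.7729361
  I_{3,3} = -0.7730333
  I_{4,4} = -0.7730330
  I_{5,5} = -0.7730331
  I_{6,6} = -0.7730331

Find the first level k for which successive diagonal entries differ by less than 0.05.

k = 2

|I_{1,1} − I_{0,0}| = 0.5171220 ≥ 0.05
|I_{2,2} − I_{1,1}| = 0.0127311 < 0.05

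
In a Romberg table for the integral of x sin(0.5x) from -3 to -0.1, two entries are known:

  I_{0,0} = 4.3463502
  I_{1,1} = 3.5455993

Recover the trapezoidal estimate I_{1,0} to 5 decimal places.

3.74579

From I_{1,1} = (4·I_{1,0} − I_{0,0})/3, solve for I_{1,0}:
4·I_{1,0} = 3·3.5455993 + 4.3463502 = 14.9831481
I_{1,0} = 3.7457870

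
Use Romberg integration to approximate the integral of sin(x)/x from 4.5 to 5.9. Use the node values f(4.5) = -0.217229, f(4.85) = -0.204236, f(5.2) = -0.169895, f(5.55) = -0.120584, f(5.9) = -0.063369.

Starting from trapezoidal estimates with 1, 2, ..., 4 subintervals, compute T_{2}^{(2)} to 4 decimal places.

T_{0}^{(0)} (trapezoid, 1 panel, h=1.4000): -0.196419
T_{1}^{(0)} (trapezoid, 2 panels, h=0.7000): -0.217136
T_{2}^{(0)} (trapezoid, 4 panels, h=0.3500): -0.222255
T_{1}^{(1)} = -0.217136 + (-0.217136 − (-0.196419))/3 = -0.224042
T_{2}^{(1)} = -0.222255 + (-0.222255 − (-0.217136))/3 = -0.223961
T_{2}^{(2)} = -0.223961 + (-0.223961 − (-0.224042))/15 = -0.223956

-0.2240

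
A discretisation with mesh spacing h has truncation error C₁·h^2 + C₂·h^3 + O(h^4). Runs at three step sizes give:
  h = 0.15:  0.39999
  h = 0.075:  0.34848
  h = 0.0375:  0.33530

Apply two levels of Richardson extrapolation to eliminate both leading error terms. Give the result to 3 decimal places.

First eliminate the h^2 term (factor 2^2 = 4):
  B₁ = (4·0.34848 − 0.39999)/3 = 0.33131
  B₂ = (4·0.33530 − 0.34848)/3 = 0.33091
Then eliminate the h^3 term (factor 2^3 = 8):
  (8·0.33091 − 0.33131)/7 = 0.33085

0.331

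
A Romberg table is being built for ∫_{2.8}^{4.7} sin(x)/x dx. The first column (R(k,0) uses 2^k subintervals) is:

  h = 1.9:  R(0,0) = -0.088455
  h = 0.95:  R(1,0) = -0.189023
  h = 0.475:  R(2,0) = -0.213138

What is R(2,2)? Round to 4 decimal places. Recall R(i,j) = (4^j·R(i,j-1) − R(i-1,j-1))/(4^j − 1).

-0.2211

R(1,1) = -0.189023 + (-0.189023 − (-0.088455))/3 = -0.222546
R(2,1) = -0.213138 + (-0.213138 − (-0.189023))/3 = -0.221176
R(2,2) = (16·(-0.221176) − (-0.222546)) / 15 = -0.221085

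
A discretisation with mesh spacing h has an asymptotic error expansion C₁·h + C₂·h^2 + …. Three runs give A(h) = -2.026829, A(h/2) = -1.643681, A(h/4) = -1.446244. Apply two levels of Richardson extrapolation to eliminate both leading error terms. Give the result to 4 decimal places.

First eliminate the h term (factor 2^1 = 2):
  B₁ = (2·(-1.643681) − (-2.026829))/1 = -1.260533
  B₂ = (2·(-1.446244) − (-1.643681))/1 = -1.248807
Then eliminate the h^2 term (factor 2^2 = 4):
  (4·(-1.248807) − (-1.260533))/3 = -1.244898

-1.2449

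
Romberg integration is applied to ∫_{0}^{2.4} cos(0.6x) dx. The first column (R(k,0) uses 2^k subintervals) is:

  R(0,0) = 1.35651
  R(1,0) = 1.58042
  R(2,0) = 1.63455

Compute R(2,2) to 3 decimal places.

1.652

R(1,1) = 1.58042 + (1.58042 − 1.35651)/3 = 1.65506
R(2,1) = 1.63455 + (1.63455 − 1.58042)/3 = 1.65259
R(2,2) = (16·1.65259 − 1.65506) / 15 = 1.65243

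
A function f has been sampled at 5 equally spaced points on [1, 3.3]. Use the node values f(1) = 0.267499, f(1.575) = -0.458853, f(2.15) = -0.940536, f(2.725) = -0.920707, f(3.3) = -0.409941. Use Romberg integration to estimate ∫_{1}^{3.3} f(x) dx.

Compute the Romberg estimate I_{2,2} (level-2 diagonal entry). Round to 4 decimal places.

I_{0,0} (trapezoid, 1 panel, h=2.3000): -0.163808
I_{1,0} (trapezoid, 2 panels, h=1.1500): -1.163521
I_{2,0} (trapezoid, 4 panels, h=0.5750): -1.375007
I_{1,1} = -1.163521 + (-1.163521 − (-0.163808))/3 = -1.496759
I_{2,1} = -1.375007 + (-1.375007 − (-1.163521))/3 = -1.445502
I_{2,2} = -1.445502 + (-1.445502 − (-1.496759))/15 = -1.442085

-1.4421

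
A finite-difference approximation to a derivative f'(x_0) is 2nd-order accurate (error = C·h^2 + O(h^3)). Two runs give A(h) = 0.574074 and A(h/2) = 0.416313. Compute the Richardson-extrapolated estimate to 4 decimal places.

0.3637

Extrapolated value = (4·A(h/2) − A(h)) / (4 − 1)
= (4·0.416313 − 0.574074) / 3
= 1.091178 / 3 = 0.363726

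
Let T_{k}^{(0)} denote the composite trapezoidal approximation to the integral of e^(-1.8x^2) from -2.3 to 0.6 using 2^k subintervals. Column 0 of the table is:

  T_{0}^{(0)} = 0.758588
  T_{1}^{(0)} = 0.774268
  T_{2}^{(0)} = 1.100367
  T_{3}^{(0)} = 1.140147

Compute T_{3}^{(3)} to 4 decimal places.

Richardson extrapolation on the trapezoidal column (denominator 4−1=3):
T_{1}^{(1)} = (4·0.774268 − 0.758588) / 3 = 0.779495
T_{2}^{(1)} = 1.100367 + (1.100367 − 0.774268)/3 = 1.209067
T_{3}^{(1)} = (4·1.140147 − 1.100367) / 3 = 1.153407
T_{2}^{(2)} = (16·1.209067 − 0.779495) / 15 = 1.237705
T_{3}^{(2)} = (16·1.153407 − 1.209067) / 15 = 1.149696
T_{3}^{(3)} = (64·1.149696 − 1.237705) / 63 = 1.148299
(Column j=1 coincides with Simpson's rule on the same nodes.)

1.1483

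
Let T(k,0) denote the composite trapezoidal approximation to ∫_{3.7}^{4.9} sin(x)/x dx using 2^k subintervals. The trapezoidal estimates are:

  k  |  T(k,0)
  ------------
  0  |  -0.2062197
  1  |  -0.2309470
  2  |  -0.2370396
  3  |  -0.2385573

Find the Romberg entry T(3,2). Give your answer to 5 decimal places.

-0.23906

T(2,1) = -0.2370396 + (-0.2370396 − (-0.2309470))/3 = -0.2390705
T(3,1) = (4·(-0.2385573) − (-0.2370396)) / 3 = -0.2390632
T(3,2) = (16·(-0.2390632) − (-0.2390705)) / 15 = -0.2390627
(Column j=1 coincides with Simpson's rule on the same nodes.)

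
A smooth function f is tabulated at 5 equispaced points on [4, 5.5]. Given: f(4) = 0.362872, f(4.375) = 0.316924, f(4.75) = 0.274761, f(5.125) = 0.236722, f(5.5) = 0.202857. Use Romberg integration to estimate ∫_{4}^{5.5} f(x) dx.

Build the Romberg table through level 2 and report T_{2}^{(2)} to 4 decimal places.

0.4162

T_{0}^{(0)} (trapezoid, 1 panel, h=1.5000): 0.424297
T_{1}^{(0)} (trapezoid, 2 panels, h=0.7500): 0.418219
T_{2}^{(0)} (trapezoid, 4 panels, h=0.3750): 0.416727
T_{1}^{(1)} = 0.418219 + (0.418219 − 0.424297)/3 = 0.416193
T_{2}^{(1)} = 0.416727 + (0.416727 − 0.418219)/3 = 0.416230
T_{2}^{(2)} = 0.416230 + (0.416230 − 0.416193)/15 = 0.416232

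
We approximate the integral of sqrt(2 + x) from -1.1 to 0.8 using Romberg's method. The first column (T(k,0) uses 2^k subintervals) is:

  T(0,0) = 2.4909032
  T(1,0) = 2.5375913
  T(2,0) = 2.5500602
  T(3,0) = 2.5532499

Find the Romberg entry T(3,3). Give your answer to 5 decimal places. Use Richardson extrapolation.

2.55432

Richardson extrapolation on the trapezoidal column (denominator 4−1=3):
T(1,1) = 2.5375913 + (2.5375913 − 2.4909032)/3 = 2.5531540
T(2,1) = (4·2.5500602 − 2.5375913) / 3 = 2.5542165
T(3,1) = 2.5532499 + (2.5532499 − 2.5500602)/3 = 2.5543131
T(2,2) = 2.5542165 + (2.5542165 − 2.5531540)/15 = 2.5542873
T(3,2) = 2.5543131 + (2.5543131 − 2.5542165)/15 = 2.5543195
T(3,3) = 2.5543195 + (2.5543195 − 2.5542873)/63 = 2.5543200
(Column j=1 coincides with Simpson's rule on the same nodes.)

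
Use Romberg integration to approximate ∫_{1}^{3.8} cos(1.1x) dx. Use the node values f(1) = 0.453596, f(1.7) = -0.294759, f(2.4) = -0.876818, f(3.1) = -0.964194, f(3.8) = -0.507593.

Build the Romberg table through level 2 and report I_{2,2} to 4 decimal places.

I_{0,0} (trapezoid, 1 panel, h=2.8000): -0.075596
I_{1,0} (trapezoid, 2 panels, h=1.4000): -1.265343
I_{2,0} (trapezoid, 4 panels, h=0.7000): -1.513939
I_{1,1} = -1.265343 + (-1.265343 − (-0.075596))/3 = -1.661925
I_{2,1} = -1.513939 + (-1.513939 − (-1.265343))/3 = -1.596804
I_{2,2} = -1.596804 + (-1.596804 − (-1.661925))/15 = -1.592463

-1.5925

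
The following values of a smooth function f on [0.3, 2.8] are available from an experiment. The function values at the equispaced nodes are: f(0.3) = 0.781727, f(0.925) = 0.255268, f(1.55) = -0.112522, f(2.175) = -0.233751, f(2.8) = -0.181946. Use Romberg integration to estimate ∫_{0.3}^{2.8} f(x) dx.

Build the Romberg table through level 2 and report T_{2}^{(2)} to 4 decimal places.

0.0982

T_{0}^{(0)} (trapezoid, 1 panel, h=2.5000): 0.749726
T_{1}^{(0)} (trapezoid, 2 panels, h=1.2500): 0.234211
T_{2}^{(0)} (trapezoid, 4 panels, h=0.6250): 0.130553
T_{1}^{(1)} = 0.234211 + (0.234211 − 0.749726)/3 = 0.062373
T_{2}^{(1)} = 0.130553 + (0.130553 − 0.234211)/3 = 0.096000
T_{2}^{(2)} = 0.096000 + (0.096000 − 0.062373)/15 = 0.098242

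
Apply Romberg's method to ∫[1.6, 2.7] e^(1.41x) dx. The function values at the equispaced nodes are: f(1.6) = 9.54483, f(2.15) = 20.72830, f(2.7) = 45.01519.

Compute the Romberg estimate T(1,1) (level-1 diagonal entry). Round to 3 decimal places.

25.203

T(0,0) (trapezoid, 1 panel, h=1.1000): 30.00801
T(1,0) (trapezoid, 2 panels, h=0.5500): 26.40457
T(1,1) = 26.40457 + (26.40457 − 30.00801)/3 = 25.20342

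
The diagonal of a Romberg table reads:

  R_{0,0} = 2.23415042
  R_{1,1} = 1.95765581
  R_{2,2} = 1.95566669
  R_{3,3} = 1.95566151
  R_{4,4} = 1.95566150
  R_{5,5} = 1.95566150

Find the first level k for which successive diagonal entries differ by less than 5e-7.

k = 4

|R_{1,1} − R_{0,0}| = 0.27649461 ≥ 5e-7
|R_{2,2} − R_{1,1}| = 0.00198912 ≥ 5e-7
|R_{3,3} − R_{2,2}| = 0.00000518 ≥ 5e-7
|R_{4,4} − R_{3,3}| = 0.00000001 < 5e-7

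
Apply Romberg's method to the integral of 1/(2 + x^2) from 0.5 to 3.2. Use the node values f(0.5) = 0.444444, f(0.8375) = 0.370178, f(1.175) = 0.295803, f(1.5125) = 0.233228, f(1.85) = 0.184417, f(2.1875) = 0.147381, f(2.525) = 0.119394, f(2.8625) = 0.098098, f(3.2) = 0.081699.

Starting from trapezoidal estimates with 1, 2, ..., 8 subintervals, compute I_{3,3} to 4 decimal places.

0.5762

I_{0,0} (trapezoid, 1 panel, h=2.7000): 0.710293
I_{1,0} (trapezoid, 2 panels, h=1.3500): 0.604109
I_{2,0} (trapezoid, 4 panels, h=0.6750): 0.582313
I_{3,0} (trapezoid, 8 panels, h=0.3375): 0.577655
I_{1,1} = 0.604109 + (0.604109 − 0.710293)/3 = 0.568714
I_{2,1} = 0.582313 + (0.582313 − 0.604109)/3 = 0.575048
I_{3,1} = 0.577655 + (0.577655 − 0.582313)/3 = 0.576102
I_{2,2} = 0.575048 + (0.575048 − 0.568714)/15 = 0.575470
I_{3,2} = 0.576102 + (0.576102 − 0.575048)/15 = 0.576172
I_{3,3} = 0.576172 + (0.576172 − 0.575470)/63 = 0.576183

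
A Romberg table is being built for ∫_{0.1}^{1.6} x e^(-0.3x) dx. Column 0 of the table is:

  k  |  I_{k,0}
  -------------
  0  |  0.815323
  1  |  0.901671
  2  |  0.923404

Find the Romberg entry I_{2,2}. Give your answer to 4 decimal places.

0.9307

Richardson extrapolation on the trapezoidal column (denominator 4−1=3):
I_{1,1} = 0.901671 + (0.901671 − 0.815323)/3 = 0.930454
I_{2,1} = 0.923404 + (0.923404 − 0.901671)/3 = 0.930648
I_{2,2} = (16·0.930648 − 0.930454) / 15 = 0.930661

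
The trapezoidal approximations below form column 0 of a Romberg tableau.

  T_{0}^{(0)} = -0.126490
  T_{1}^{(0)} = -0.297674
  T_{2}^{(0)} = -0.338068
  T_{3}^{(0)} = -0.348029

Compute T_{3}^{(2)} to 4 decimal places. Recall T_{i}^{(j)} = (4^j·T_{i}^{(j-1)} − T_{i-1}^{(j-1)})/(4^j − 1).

-0.3513

Richardson extrapolation on the trapezoidal column (denominator 4−1=3):
T_{2}^{(1)} = -0.338068 + (-0.338068 − (-0.297674))/3 = -0.351533
T_{3}^{(1)} = (4·(-0.348029) − (-0.338068)) / 3 = -0.351349
T_{3}^{(2)} = (16·(-0.351349) − (-0.351533)) / 15 = -0.351337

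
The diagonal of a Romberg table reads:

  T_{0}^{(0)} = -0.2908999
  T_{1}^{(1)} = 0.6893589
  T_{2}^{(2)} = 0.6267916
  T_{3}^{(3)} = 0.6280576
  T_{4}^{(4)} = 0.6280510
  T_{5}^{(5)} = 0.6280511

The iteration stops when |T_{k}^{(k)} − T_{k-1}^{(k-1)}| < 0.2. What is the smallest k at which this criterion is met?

k = 2

|T_{1}^{(1)} − T_{0}^{(0)}| = 0.9802588 ≥ 0.2
|T_{2}^{(2)} − T_{1}^{(1)}| = 0.0625673 < 0.2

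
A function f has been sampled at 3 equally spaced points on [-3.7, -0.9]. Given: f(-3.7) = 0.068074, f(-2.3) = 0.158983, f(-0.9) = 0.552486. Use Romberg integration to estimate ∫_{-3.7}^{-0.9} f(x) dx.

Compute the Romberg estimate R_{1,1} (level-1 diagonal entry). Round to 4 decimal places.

R_{0,0} (trapezoid, 1 panel, h=2.8000): 0.868784
R_{1,0} (trapezoid, 2 panels, h=1.4000): 0.656968
R_{1,1} = 0.656968 + (0.656968 − 0.868784)/3 = 0.586363

0.5864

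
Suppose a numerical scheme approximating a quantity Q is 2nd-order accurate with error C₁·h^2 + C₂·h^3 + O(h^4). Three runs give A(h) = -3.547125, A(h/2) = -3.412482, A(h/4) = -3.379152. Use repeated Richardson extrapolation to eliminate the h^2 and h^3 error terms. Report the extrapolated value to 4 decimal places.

First eliminate the h^2 term (factor 2^2 = 4):
  B₁ = (4·(-3.412482) − (-3.547125))/3 = -3.367601
  B₂ = (4·(-3.379152) − (-3.412482))/3 = -3.368042
Then eliminate the h^3 term (factor 2^3 = 8):
  (8·(-3.368042) − (-3.367601))/7 = -3.368105

-3.3681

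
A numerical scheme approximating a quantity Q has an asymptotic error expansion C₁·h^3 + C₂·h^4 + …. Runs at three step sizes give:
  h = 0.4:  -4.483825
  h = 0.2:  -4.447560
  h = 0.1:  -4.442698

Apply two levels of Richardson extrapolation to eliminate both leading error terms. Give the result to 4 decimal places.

-4.4420

First eliminate the h^3 term (factor 2^3 = 8):
  B₁ = (8·(-4.447560) − (-4.483825))/7 = -4.442379
  B₂ = (8·(-4.442698) − (-4.447560))/7 = -4.442003
Then eliminate the h^4 term (factor 2^4 = 16):
  (16·(-4.442003) − (-4.442379))/15 = -4.441978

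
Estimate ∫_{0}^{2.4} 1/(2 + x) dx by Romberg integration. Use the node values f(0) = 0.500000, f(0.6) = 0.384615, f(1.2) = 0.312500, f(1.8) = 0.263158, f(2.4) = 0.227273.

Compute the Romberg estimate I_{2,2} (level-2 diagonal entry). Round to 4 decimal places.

I_{0,0} (trapezoid, 1 panel, h=2.4000): 0.872728
I_{1,0} (trapezoid, 2 panels, h=1.2000): 0.811364
I_{2,0} (trapezoid, 4 panels, h=0.6000): 0.794346
I_{1,1} = 0.811364 + (0.811364 − 0.872728)/3 = 0.790909
I_{2,1} = 0.794346 + (0.794346 − 0.811364)/3 = 0.788673
I_{2,2} = 0.788673 + (0.788673 − 0.790909)/15 = 0.788524

0.7885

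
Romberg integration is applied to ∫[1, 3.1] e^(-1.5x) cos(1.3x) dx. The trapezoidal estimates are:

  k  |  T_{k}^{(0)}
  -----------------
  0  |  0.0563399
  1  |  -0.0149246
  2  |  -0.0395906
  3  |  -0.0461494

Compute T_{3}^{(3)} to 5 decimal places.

-0.04837

Richardson extrapolation on the trapezoidal column (denominator 4−1=3):
T_{1}^{(1)} = -0.0149246 + (-0.0149246 − 0.0563399)/3 = -0.0386794
T_{2}^{(1)} = (4·(-0.0395906) − (-0.0149246)) / 3 = -0.0478126
T_{3}^{(1)} = -0.0461494 + (-0.0461494 − (-0.0395906))/3 = -0.0483357
T_{2}^{(2)} = (16·(-0.0478126) − (-0.0386794)) / 15 = -0.0484215
T_{3}^{(2)} = (16·(-0.0483357) − (-0.0478126)) / 15 = -0.0483706
T_{3}^{(3)} = (64·(-0.0483706) − (-0.0484215)) / 63 = -0.0483698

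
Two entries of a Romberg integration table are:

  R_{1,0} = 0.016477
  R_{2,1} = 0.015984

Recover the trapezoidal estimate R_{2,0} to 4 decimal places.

From R_{2,1} = (4·R_{2,0} − R_{1,0})/3, solve for R_{2,0}:
4·R_{2,0} = 3·0.015984 + 0.016477 = 0.064429
R_{2,0} = 0.016107

0.0161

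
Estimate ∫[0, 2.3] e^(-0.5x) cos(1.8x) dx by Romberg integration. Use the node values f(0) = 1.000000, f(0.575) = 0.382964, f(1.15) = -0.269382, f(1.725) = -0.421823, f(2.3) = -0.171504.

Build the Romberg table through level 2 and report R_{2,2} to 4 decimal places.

R_{0,0} (trapezoid, 1 panel, h=2.3000): 0.952770
R_{1,0} (trapezoid, 2 panels, h=1.1500): 0.166596
R_{2,0} (trapezoid, 4 panels, h=0.5750): 0.060954
R_{1,1} = 0.166596 + (0.166596 − 0.952770)/3 = -0.095462
R_{2,1} = 0.060954 + (0.060954 − 0.166596)/3 = 0.025740
R_{2,2} = 0.025740 + (0.025740 − (-0.095462))/15 = 0.033820

0.0338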